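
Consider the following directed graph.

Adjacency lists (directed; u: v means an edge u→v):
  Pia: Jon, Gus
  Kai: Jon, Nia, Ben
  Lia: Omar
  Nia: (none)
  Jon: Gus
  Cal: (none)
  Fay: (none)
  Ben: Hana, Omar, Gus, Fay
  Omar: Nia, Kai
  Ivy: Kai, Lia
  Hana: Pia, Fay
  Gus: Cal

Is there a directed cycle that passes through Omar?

Omar is on a cycle iff Omar can reach itself via ≥1 edge.
Omar → Kai → Ben → Omar — yes.

Yes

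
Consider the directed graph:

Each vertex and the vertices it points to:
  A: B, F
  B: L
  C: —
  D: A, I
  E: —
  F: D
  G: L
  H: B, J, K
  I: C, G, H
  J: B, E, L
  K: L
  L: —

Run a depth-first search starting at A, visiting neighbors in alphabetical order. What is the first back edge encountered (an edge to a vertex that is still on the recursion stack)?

DFS from A (visiting neighbors in alphabetical order); mark gray on enter, black on exit:
A gray
  B gray
    L gray
    L black
  B black
  F gray
    D gray
      D→A: A is gray → back edge
First back edge: D → A.

D->A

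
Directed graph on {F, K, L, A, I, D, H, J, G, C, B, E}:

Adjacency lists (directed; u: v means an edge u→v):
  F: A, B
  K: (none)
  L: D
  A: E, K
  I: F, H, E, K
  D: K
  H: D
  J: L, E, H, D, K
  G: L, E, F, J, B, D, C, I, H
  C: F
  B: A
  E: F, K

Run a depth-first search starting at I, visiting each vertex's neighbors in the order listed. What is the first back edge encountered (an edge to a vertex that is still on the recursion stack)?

E→F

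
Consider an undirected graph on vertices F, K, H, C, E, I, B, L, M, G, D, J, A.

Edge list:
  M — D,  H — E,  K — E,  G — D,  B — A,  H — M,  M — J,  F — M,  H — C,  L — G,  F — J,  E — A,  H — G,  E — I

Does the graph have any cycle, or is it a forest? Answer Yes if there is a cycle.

DFS, tracking each vertex's parent; an edge to a visited non-parent vertex closes a cycle.
Start from L:
visit L (parent –)
  visit G (parent L)
    visit D (parent G)
      visit M (parent D)
        visit H (parent M)
          H–M: parent, skip
          visit E (parent H)
            visit A (parent E)
              visit B (parent A)
                B–A: parent, skip
              A–E: parent, skip
            visit I (parent E)
              I–E: parent, skip
            E–H: parent, skip
            visit K (parent E)
              K–E: parent, skip
          visit C (parent H)
            C–H: parent, skip
          H–G: G visited and ≠ parent → cycle
Cycle: G – D – M – H – G.

Yes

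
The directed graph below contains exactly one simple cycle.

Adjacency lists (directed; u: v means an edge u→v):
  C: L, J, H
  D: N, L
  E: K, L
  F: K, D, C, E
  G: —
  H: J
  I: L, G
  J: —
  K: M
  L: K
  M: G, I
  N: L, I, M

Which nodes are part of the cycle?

I, K, L, M

DFS with gray/black marking from M:
M gray
  G gray
  G black
  I gray
    L gray
      K gray
        K→M: M is gray → back edge
Back edge closes the cycle M → I → L → K → M; its vertices are {I, K, L, M}.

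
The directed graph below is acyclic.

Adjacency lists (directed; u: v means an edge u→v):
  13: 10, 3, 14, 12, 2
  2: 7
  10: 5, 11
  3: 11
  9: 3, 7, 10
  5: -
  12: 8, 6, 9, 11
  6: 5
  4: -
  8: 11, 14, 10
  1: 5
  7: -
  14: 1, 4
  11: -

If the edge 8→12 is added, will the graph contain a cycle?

Adding 8→12 creates a cycle iff 12 can already reach 8.
Path from 12: 12 → 8.
So 12 → … → 8 → 12 is a cycle.

Yes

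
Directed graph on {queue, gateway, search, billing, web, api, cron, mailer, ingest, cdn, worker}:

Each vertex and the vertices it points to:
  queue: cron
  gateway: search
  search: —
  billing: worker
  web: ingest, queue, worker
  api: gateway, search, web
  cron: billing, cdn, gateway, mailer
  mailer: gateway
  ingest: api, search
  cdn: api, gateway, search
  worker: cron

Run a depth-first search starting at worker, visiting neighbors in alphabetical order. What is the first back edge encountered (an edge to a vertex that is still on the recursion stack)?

billing->worker

DFS from worker (visiting neighbors in alphabetical order); mark gray on enter, black on exit:
worker gray
  cron gray
    billing gray
      billing→worker: worker is gray → back edge
First back edge: billing → worker.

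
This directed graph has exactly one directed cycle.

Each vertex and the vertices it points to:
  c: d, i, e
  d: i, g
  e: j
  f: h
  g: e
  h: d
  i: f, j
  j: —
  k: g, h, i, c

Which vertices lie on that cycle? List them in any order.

d, f, h, i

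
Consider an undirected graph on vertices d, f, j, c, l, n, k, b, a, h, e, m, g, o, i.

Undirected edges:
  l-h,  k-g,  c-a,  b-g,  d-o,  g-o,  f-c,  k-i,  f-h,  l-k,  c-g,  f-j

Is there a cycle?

Yes

DFS, tracking each vertex's parent; an edge to a visited non-parent vertex closes a cycle.
Start from i:
visit i (parent –)
  visit k (parent i)
    visit g (parent k)
      visit c (parent g)
        visit f (parent c)
          visit j (parent f)
            j–f: parent, skip
          visit h (parent f)
            visit l (parent h)
              l–k: k visited and ≠ parent → cycle
Cycle: k – g – c – f – h – l – k.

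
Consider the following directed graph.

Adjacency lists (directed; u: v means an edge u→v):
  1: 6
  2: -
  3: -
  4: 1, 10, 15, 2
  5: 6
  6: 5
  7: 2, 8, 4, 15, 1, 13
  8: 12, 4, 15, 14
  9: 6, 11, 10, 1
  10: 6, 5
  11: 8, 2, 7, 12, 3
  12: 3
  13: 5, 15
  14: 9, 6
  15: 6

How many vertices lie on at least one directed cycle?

A vertex is on a directed cycle iff it belongs to a strongly connected component of size ≥ 2 (or has a self-loop).
The vertices on cycles are {5, 6, 7, 8, 9, 11, 14} — 7 in total.

7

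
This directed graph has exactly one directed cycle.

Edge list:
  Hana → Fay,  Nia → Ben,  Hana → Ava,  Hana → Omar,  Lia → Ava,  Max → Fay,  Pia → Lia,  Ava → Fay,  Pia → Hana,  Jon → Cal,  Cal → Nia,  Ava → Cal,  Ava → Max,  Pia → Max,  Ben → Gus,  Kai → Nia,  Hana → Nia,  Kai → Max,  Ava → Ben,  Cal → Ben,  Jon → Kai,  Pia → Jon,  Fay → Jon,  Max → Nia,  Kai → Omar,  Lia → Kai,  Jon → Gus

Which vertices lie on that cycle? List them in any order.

Fay, Jon, Kai, Max

DFS with gray/black marking from Jon:
Jon gray
  Cal gray
    Nia gray
      Ben gray
        Gus gray
        Gus black
      Ben black
    Nia black
    Cal→Ben: Ben black — skip
  Cal black
  Jon→Gus: Gus black — skip
  Kai gray
    Max gray
      Max→Nia: Nia black — skip
      Fay gray
        Fay→Jon: Jon is gray → back edge
Back edge closes the cycle Jon → Kai → Max → Fay → Jon; its vertices are {Fay, Jon, Kai, Max}.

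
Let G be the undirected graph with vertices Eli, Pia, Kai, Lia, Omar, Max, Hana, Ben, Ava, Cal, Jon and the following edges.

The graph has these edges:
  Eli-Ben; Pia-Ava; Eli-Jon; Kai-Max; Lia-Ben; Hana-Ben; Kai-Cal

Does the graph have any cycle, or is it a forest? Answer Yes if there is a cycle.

DFS, tracking each vertex's parent; an edge to a visited non-parent vertex closes a cycle.
Start from Pia:
visit Pia (parent –)
  visit Ava (parent Pia)
    Ava–Pia: parent, skip
visit Eli (parent –)
  visit Jon (parent Eli)
    Jon–Eli: parent, skip
  visit Ben (parent Eli)
    visit Lia (parent Ben)
      Lia–Ben: parent, skip
    Ben–Eli: parent, skip
    visit Hana (parent Ben)
      Hana–Ben: parent, skip
visit Kai (parent –)
  visit Max (parent Kai)
    Max–Kai: parent, skip
  visit Cal (parent Kai)
    Cal–Kai: parent, skip
visit Omar (parent –)
No non-parent visited neighbor found — the graph is a forest.

No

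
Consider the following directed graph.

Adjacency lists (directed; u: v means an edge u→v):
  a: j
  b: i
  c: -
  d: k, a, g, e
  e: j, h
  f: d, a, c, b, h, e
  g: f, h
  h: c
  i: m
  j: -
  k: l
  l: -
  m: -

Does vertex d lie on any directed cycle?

Yes

d is on a cycle iff d can reach itself via ≥1 edge.
d → g → f → d — yes.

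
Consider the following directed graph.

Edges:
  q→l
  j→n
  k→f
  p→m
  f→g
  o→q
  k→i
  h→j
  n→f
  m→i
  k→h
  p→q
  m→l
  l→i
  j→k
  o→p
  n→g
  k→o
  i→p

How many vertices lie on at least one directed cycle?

A vertex is on a directed cycle iff it belongs to a strongly connected component of size ≥ 2 (or has a self-loop).
The vertices on cycles are {h, i, j, k, l, m, p, q} — 8 in total.

8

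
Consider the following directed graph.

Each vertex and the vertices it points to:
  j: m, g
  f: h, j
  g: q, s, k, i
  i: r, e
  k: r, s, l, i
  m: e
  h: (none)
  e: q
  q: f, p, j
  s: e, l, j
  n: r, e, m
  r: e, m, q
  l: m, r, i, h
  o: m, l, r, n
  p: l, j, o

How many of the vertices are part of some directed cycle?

A vertex is on a directed cycle iff it belongs to a strongly connected component of size ≥ 2 (or has a self-loop).
The vertices on cycles are {e, f, g, i, j, k, l, m, n, o, p, q, r, s} — 14 in total.

14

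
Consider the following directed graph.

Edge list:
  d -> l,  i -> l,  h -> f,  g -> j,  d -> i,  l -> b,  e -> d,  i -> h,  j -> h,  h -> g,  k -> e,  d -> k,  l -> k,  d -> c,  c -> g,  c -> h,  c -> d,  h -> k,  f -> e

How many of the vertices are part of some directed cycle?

10

A vertex is on a directed cycle iff it belongs to a strongly connected component of size ≥ 2 (or has a self-loop).
The vertices on cycles are {c, d, e, f, g, h, i, j, k, l} — 10 in total.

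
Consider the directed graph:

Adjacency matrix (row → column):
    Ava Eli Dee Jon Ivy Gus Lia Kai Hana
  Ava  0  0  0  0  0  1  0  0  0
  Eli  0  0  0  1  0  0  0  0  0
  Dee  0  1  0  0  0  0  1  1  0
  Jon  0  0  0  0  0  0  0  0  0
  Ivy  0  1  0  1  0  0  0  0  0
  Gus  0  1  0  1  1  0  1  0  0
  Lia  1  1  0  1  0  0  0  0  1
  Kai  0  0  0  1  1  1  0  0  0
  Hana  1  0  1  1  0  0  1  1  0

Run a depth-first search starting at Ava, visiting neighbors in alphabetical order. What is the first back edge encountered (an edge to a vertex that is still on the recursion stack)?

Lia->Ava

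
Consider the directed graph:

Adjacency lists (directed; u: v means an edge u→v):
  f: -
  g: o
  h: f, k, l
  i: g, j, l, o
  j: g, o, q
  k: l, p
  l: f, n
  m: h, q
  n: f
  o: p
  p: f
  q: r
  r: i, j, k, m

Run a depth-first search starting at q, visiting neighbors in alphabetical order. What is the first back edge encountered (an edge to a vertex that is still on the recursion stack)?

DFS from q (visiting neighbors in alphabetical order); mark gray on enter, black on exit:
q gray
  r gray
    i gray
      g gray
        o gray
          p gray
            f gray
            f black
          p black
        o black
      g black
      j gray
        j→g: g black — skip
        j→o: o black — skip
        j→q: q is gray → back edge
First back edge: j → q.

j->q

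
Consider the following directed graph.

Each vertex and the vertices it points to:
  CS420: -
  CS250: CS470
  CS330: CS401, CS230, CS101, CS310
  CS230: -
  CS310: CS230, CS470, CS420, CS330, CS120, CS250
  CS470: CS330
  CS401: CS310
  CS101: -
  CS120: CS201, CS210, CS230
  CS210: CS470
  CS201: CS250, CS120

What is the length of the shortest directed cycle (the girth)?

2

For each vertex v, BFS finds the shortest path from v back to v.
The shortest such closed walk is CS310 → CS330 → CS310, length 2.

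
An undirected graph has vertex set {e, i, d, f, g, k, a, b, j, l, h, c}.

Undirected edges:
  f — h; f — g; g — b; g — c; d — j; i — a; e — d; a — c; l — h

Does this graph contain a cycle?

DFS, tracking each vertex's parent; an edge to a visited non-parent vertex closes a cycle.
Start from e:
visit e (parent –)
  visit d (parent e)
    visit j (parent d)
      j–d: parent, skip
    d–e: parent, skip
visit i (parent –)
  visit a (parent i)
    a–i: parent, skip
    visit c (parent a)
      c–a: parent, skip
      visit g (parent c)
        g–c: parent, skip
        visit b (parent g)
          b–g: parent, skip
        visit f (parent g)
          f–g: parent, skip
          visit h (parent f)
            h–f: parent, skip
            visit l (parent h)
              l–h: parent, skip
visit k (parent –)
No non-parent visited neighbor found — the graph is a forest.

No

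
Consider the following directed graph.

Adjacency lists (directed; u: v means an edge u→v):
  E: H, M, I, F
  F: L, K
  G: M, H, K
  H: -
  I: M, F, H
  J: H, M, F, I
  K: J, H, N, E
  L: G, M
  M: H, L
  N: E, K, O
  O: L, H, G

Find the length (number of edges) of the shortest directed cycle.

For each vertex v, BFS finds the shortest path from v back to v.
The shortest such closed walk is K → N → K, length 2.

2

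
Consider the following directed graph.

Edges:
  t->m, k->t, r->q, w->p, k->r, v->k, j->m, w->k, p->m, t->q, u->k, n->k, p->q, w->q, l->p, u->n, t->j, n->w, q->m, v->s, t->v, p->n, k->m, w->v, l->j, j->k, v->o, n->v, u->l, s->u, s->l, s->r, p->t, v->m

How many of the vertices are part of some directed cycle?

10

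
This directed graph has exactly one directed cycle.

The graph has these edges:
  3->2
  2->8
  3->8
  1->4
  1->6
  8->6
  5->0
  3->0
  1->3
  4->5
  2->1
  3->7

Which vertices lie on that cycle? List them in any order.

1, 2, 3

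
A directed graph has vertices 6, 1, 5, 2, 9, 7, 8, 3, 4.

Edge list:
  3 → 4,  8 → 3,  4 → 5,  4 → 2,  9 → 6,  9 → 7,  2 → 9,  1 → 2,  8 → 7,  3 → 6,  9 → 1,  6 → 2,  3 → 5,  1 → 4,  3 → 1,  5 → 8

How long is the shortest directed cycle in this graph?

For each vertex v, BFS finds the shortest path from v back to v.
The shortest such closed walk is 3 → 5 → 8 → 3, length 3.

3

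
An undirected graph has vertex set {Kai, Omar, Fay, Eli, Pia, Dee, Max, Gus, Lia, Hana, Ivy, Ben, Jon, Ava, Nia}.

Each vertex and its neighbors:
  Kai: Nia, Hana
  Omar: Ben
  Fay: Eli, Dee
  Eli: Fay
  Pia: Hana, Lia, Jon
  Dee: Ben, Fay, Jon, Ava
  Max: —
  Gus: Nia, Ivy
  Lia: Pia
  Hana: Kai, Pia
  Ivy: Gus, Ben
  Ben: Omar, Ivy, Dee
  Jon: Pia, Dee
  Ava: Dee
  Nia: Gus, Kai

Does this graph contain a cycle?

Yes

DFS, tracking each vertex's parent; an edge to a visited non-parent vertex closes a cycle.
Start from Dee:
visit Dee (parent –)
  visit Ben (parent Dee)
    visit Omar (parent Ben)
      Omar–Ben: parent, skip
    visit Ivy (parent Ben)
      visit Gus (parent Ivy)
        visit Nia (parent Gus)
          Nia–Gus: parent, skip
          visit Kai (parent Nia)
            Kai–Nia: parent, skip
            visit Hana (parent Kai)
              Hana–Kai: parent, skip
              visit Pia (parent Hana)
                Pia–Hana: parent, skip
                visit Lia (parent Pia)
                  Lia–Pia: parent, skip
                visit Jon (parent Pia)
                  Jon–Pia: parent, skip
                  Jon–Dee: Dee visited and ≠ parent → cycle
Cycle: Dee – Ben – Ivy – Gus – Nia – Kai – Hana – Pia – Jon – Dee.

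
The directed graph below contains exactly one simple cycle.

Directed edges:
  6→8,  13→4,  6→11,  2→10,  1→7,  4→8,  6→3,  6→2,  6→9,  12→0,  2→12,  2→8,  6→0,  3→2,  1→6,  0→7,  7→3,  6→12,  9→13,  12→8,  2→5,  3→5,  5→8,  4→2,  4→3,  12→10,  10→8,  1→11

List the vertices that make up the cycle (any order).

DFS with gray/black marking from 7:
7 gray
  3 gray
    2 gray
      10 gray
        8 gray
        8 black
      10 black
      12 gray
        12→10: 10 black — skip
        12→8: 8 black — skip
        0 gray
          0→7: 7 is gray → back edge
Back edge closes the cycle 7 → 3 → 2 → 12 → 0 → 7; its vertices are {0, 2, 3, 7, 12}.

0, 2, 3, 7, 12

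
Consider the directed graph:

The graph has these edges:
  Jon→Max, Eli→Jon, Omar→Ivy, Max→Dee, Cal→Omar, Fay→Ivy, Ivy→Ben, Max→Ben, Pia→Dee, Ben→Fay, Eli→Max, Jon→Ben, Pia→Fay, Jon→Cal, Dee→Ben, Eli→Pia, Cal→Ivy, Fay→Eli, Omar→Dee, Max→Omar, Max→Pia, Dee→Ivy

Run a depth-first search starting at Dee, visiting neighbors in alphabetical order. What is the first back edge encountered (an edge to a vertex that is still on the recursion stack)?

Jon->Ben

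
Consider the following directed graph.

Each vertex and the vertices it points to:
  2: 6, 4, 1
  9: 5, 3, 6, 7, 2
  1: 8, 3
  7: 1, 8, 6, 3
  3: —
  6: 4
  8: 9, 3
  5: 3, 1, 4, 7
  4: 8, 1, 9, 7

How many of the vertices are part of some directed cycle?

A vertex is on a directed cycle iff it belongs to a strongly connected component of size ≥ 2 (or has a self-loop).
The vertices on cycles are {1, 2, 4, 5, 6, 7, 8, 9} — 8 in total.

8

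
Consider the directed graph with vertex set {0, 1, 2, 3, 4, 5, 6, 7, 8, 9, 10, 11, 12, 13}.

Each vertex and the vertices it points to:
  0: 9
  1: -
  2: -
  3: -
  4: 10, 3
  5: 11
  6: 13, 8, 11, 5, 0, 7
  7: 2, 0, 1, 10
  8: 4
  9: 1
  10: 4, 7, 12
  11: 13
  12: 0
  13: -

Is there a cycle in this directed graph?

DFS with white/gray/black marking, starting from 11:
11 gray
  13 gray
  13 black
11 black
0 gray
  9 gray
    1 gray
    1 black
  9 black
0 black
2 gray
2 black
3 gray
3 black
4 gray
  10 gray
    10→4: 4 is gray → back edge
Back edge found, so a cycle exists: 4 → 10 → 4.

Yes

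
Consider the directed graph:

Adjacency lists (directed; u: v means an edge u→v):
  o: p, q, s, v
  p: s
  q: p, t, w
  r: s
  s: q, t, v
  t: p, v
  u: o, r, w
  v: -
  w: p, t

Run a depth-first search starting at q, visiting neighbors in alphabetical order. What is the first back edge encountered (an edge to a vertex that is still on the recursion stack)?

DFS from q (visiting neighbors in alphabetical order); mark gray on enter, black on exit:
q gray
  p gray
    s gray
      s→q: q is gray → back edge
First back edge: s → q.

s→q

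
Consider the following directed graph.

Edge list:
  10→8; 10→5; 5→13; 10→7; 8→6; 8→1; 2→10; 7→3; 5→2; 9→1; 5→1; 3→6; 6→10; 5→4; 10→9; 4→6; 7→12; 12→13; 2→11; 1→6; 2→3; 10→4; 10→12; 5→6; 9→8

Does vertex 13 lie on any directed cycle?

No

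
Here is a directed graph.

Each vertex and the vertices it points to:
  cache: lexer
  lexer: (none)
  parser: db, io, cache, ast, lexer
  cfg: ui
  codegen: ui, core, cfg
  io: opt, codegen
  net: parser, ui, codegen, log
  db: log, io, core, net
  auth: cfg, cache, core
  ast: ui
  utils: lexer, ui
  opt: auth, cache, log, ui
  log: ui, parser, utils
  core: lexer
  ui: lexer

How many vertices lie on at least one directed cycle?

A vertex is on a directed cycle iff it belongs to a strongly connected component of size ≥ 2 (or has a self-loop).
The vertices on cycles are {db, io, log, net, opt, parser} — 6 in total.

6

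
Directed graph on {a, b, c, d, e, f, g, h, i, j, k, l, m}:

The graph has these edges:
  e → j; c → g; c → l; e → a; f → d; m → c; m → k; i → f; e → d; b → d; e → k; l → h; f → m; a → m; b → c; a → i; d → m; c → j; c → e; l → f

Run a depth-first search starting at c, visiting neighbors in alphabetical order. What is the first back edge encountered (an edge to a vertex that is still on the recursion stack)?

m->c

DFS from c (visiting neighbors in alphabetical order); mark gray on enter, black on exit:
c gray
  e gray
    a gray
      i gray
        f gray
          d gray
            m gray
              m→c: c is gray → back edge
First back edge: m → c.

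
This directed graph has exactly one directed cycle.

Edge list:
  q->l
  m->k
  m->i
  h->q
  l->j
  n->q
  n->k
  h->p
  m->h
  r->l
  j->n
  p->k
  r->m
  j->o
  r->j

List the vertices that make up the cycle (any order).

j, l, n, q

DFS with gray/black marking from j:
j gray
  o gray
  o black
  n gray
    q gray
      l gray
        l→j: j is gray → back edge
Back edge closes the cycle j → n → q → l → j; its vertices are {j, l, n, q}.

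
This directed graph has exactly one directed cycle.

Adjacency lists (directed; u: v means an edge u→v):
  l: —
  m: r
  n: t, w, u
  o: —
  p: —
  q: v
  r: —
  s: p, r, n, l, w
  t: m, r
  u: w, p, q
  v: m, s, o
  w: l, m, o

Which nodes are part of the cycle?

n, q, s, u, v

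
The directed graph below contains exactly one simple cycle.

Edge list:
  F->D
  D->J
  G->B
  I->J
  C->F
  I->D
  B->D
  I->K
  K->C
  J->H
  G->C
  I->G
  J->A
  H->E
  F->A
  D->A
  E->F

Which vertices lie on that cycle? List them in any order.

DFS with gray/black marking from J:
J gray
  H gray
    E gray
      F gray
        D gray
          A gray
          A black
          D→J: J is gray → back edge
Back edge closes the cycle J → H → E → F → D → J; its vertices are {D, E, F, H, J}.

D, E, F, H, J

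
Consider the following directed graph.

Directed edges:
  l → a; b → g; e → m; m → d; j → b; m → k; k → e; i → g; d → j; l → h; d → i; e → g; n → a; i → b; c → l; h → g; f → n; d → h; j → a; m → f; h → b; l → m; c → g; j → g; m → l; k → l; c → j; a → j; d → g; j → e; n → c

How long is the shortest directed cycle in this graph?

2

For each vertex v, BFS finds the shortest path from v back to v.
The shortest such closed walk is m → l → m, length 2.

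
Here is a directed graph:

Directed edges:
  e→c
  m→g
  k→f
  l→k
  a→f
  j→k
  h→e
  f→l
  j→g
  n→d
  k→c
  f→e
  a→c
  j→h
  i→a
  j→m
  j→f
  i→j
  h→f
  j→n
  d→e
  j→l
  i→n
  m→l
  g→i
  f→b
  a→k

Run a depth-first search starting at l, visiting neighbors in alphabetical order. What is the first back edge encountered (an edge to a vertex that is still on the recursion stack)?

f->l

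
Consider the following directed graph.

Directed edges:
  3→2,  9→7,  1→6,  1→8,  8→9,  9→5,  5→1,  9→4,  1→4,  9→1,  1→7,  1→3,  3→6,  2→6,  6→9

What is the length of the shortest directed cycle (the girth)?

3

For each vertex v, BFS finds the shortest path from v back to v.
The shortest such closed walk is 9 → 1 → 8 → 9, length 3.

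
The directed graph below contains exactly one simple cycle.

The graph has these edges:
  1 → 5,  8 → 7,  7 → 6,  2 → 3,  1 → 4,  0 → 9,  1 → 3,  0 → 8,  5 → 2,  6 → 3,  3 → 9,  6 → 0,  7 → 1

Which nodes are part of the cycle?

DFS with gray/black marking from 7:
7 gray
  6 gray
    0 gray
      8 gray
        8→7: 7 is gray → back edge
Back edge closes the cycle 7 → 6 → 0 → 8 → 7; its vertices are {0, 6, 7, 8}.

0, 6, 7, 8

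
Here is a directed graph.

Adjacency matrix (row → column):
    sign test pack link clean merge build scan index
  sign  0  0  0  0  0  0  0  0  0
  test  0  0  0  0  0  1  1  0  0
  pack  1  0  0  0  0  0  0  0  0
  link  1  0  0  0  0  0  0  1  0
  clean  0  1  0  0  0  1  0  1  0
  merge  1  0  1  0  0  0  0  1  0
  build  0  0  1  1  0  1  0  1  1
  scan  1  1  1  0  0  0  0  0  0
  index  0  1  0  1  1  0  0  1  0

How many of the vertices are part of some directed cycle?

7

A vertex is on a directed cycle iff it belongs to a strongly connected component of size ≥ 2 (or has a self-loop).
The vertices on cycles are {link, scan, test, build, clean, index, merge} — 7 in total.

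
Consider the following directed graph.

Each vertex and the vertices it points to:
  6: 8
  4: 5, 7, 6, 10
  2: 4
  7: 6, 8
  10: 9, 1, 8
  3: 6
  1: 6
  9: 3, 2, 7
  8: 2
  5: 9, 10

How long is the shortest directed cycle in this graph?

4

For each vertex v, BFS finds the shortest path from v back to v.
The shortest such closed walk is 5 → 9 → 2 → 4 → 5, length 4.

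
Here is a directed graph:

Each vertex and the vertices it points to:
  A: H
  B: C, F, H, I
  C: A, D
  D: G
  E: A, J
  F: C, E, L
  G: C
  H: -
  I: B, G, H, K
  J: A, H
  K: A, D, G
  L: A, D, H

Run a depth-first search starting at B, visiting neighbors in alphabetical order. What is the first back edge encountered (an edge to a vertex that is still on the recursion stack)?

G->C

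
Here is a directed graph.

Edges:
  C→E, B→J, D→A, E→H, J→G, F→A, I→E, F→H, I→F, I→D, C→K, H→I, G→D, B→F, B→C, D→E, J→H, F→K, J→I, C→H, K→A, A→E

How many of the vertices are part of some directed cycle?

A vertex is on a directed cycle iff it belongs to a strongly connected component of size ≥ 2 (or has a self-loop).
The vertices on cycles are {A, D, E, F, H, I, K} — 7 in total.

7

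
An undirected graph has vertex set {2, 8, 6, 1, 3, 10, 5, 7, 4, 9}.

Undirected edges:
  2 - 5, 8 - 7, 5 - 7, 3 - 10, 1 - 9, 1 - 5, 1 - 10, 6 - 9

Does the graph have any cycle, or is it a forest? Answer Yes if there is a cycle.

DFS, tracking each vertex's parent; an edge to a visited non-parent vertex closes a cycle.
Start from 2:
visit 2 (parent –)
  visit 5 (parent 2)
    5–2: parent, skip
    visit 7 (parent 5)
      visit 8 (parent 7)
        8–7: parent, skip
      7–5: parent, skip
    visit 1 (parent 5)
      visit 9 (parent 1)
        9–1: parent, skip
        visit 6 (parent 9)
          6–9: parent, skip
      1–5: parent, skip
      visit 10 (parent 1)
        visit 3 (parent 10)
          3–10: parent, skip
        10–1: parent, skip
visit 4 (parent –)
No non-parent visited neighbor found — the graph is a forest.

No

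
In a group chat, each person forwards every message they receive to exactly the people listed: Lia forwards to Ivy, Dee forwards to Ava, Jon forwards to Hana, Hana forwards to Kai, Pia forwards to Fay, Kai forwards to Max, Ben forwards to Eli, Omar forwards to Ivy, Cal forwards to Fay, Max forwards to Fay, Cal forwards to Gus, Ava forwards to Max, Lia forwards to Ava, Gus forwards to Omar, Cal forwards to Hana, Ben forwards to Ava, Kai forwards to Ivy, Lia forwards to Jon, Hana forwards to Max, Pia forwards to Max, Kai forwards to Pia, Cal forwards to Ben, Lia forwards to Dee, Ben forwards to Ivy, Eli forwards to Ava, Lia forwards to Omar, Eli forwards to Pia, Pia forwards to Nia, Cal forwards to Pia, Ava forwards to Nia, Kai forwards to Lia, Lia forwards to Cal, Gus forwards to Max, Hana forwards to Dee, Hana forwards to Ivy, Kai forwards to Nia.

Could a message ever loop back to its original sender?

DFS with white/gray/black marking, starting from Hana:
Hana gray
  Ivy gray
  Ivy black
  Max gray
    Fay gray
    Fay black
  Max black
  Kai gray
    Kai→Max: Max black — skip
    Pia gray
      Pia→Fay: Fay black — skip
      Nia gray
      Nia black
      Pia→Max: Max black — skip
    Pia black
    Lia gray
      Jon gray
        Jon→Hana: Hana is gray → back edge
Back edge found, so a cycle exists: Hana → Kai → Lia → Jon → Hana.

Yes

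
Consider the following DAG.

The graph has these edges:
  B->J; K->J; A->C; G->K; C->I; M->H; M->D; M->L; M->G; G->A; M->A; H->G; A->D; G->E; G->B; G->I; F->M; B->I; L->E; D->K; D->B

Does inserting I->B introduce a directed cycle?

Yes

Adding I→B creates a cycle iff B can already reach I.
Path from B: B → I.
So B → … → I → B is a cycle.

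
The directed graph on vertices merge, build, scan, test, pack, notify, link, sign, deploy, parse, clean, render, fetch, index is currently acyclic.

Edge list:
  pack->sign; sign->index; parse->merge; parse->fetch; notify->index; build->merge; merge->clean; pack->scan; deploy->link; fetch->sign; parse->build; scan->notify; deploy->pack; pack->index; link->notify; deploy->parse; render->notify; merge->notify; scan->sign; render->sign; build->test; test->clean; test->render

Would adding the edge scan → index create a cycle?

Adding scan→index creates a cycle iff index can already reach scan.
Explore from index: no path reaches scan. The graph stays acyclic.

No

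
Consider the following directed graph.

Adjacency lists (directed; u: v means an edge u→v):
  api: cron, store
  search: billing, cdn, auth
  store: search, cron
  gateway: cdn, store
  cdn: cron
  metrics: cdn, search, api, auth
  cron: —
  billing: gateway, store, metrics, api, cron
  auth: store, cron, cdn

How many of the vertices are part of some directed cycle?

7

A vertex is on a directed cycle iff it belongs to a strongly connected component of size ≥ 2 (or has a self-loop).
The vertices on cycles are {api, auth, store, search, billing, gateway, metrics} — 7 in total.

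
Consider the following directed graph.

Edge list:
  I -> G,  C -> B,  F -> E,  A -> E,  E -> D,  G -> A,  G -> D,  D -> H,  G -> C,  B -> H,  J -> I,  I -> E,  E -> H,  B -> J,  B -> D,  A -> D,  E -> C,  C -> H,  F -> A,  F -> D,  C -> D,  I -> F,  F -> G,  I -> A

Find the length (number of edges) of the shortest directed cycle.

5

For each vertex v, BFS finds the shortest path from v back to v.
The shortest such closed walk is J → I → G → C → B → J, length 5.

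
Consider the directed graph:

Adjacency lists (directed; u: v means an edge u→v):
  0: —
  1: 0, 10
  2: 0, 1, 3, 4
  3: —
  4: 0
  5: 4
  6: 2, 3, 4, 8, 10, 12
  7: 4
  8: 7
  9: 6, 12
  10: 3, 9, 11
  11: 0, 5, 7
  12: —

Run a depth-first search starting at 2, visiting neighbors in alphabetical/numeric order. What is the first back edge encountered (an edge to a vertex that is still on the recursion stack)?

6->2

DFS from 2 (visiting neighbors in alphabetical/numeric order); mark gray on enter, black on exit:
2 gray
  0 gray
  0 black
  1 gray
    1→0: 0 black — skip
    10 gray
      3 gray
      3 black
      9 gray
        6 gray
          6→2: 2 is gray → back edge
First back edge: 6 → 2.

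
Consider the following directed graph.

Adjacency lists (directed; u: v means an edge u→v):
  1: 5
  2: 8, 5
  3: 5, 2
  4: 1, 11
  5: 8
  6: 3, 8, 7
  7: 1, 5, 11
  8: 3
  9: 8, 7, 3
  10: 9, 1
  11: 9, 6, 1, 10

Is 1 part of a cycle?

No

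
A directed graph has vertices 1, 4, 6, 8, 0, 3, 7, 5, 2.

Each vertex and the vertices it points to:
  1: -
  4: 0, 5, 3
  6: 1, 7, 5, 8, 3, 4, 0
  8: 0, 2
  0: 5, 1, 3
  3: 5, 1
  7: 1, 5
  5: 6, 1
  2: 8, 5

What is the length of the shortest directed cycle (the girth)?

For each vertex v, BFS finds the shortest path from v back to v.
The shortest such closed walk is 6 → 5 → 6, length 2.

2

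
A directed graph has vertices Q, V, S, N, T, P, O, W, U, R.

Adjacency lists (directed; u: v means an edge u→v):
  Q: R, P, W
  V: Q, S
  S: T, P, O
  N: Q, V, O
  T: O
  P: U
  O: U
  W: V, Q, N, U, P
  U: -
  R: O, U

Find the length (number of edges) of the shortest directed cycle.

2

For each vertex v, BFS finds the shortest path from v back to v.
The shortest such closed walk is Q → W → Q, length 2.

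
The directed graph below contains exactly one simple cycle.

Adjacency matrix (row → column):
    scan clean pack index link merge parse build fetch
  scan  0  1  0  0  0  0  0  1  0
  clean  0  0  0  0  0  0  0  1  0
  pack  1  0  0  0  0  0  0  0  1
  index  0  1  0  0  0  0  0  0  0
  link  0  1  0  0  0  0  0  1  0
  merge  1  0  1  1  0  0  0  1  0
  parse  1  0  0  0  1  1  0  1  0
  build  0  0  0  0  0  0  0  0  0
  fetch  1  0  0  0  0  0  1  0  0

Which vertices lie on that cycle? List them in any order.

pack, fetch, merge, parse

DFS with gray/black marking from fetch:
fetch gray
  parse gray
    link gray
      clean gray
        build gray
        build black
      clean black
      link→build: build black — skip
    link black
    parse→build: build black — skip
    merge gray
      index gray
        index→clean: clean black — skip
      index black
      scan gray
        scan→clean: clean black — skip
        scan→build: build black — skip
      scan black
      merge→build: build black — skip
      pack gray
        pack→fetch: fetch is gray → back edge
Back edge closes the cycle fetch → parse → merge → pack → fetch; its vertices are {pack, fetch, merge, parse}.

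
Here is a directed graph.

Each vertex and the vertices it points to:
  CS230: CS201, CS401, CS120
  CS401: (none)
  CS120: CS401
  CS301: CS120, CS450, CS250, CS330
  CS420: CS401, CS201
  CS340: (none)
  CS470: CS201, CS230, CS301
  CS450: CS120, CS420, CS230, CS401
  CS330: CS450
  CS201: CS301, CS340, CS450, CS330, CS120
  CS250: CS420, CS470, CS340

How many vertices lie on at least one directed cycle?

8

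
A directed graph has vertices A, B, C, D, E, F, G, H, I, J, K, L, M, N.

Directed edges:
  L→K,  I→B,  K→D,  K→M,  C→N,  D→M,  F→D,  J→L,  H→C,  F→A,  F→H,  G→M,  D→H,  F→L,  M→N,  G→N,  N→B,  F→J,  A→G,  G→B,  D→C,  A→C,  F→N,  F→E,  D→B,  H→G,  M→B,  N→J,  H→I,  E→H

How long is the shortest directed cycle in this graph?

For each vertex v, BFS finds the shortest path from v back to v.
The shortest such closed walk is J → L → K → M → N → J, length 5.

5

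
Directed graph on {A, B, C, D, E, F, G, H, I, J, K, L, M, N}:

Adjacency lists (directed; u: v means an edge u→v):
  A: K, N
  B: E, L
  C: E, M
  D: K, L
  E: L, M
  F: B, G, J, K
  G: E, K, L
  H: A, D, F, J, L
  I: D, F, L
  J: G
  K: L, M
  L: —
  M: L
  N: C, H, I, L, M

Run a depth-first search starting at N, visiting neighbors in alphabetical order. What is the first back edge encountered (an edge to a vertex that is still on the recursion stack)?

A->N

DFS from N (visiting neighbors in alphabetical order); mark gray on enter, black on exit:
N gray
  C gray
    E gray
      L gray
      L black
      M gray
        M→L: L black — skip
      M black
    E black
    C→M: M black — skip
  C black
  H gray
    A gray
      K gray
        K→L: L black — skip
        K→M: M black — skip
      K black
      A→N: N is gray → back edge
First back edge: A → N.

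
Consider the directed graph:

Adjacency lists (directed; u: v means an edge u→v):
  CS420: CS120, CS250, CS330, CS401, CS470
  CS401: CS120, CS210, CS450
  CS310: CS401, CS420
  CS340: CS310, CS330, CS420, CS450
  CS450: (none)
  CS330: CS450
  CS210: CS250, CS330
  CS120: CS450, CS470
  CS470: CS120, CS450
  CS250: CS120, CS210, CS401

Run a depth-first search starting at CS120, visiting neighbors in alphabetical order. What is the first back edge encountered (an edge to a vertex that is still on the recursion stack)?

DFS from CS120 (visiting neighbors in alphabetical order); mark gray on enter, black on exit:
CS120 gray
  CS450 gray
  CS450 black
  CS470 gray
    CS470→CS120: CS120 is gray → back edge
First back edge: CS470 → CS120.

CS470→CS120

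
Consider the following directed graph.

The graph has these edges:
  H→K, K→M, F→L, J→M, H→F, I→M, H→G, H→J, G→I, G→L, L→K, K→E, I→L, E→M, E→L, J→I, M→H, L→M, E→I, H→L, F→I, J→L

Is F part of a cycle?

F is on a cycle iff F can reach itself via ≥1 edge.
F → L → M → H → F — yes.

Yes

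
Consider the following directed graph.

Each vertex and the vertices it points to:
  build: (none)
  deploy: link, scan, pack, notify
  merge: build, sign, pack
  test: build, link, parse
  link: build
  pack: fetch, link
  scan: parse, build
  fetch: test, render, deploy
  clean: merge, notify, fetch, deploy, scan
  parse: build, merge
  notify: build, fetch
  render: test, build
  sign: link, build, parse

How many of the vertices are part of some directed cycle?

10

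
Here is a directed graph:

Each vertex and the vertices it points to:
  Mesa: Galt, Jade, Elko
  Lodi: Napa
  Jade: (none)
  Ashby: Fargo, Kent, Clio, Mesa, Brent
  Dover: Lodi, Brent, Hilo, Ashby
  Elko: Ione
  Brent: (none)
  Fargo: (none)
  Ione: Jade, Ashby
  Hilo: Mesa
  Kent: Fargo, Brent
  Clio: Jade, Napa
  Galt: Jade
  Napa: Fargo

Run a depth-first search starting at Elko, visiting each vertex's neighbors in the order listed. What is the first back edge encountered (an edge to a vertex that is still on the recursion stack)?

Mesa→Elko

DFS from Elko (visiting each vertex's neighbors in the order listed); mark gray on enter, black on exit:
Elko gray
  Ione gray
    Jade gray
    Jade black
    Ashby gray
      Fargo gray
      Fargo black
      Kent gray
        Kent→Fargo: Fargo black — skip
        Brent gray
        Brent black
      Kent black
      Clio gray
        Clio→Jade: Jade black — skip
        Napa gray
          Napa→Fargo: Fargo black — skip
        Napa black
      Clio black
      Mesa gray
        Galt gray
          Galt→Jade: Jade black — skip
        Galt black
        Mesa→Jade: Jade black — skip
        Mesa→Elko: Elko is gray → back edge
First back edge: Mesa → Elko.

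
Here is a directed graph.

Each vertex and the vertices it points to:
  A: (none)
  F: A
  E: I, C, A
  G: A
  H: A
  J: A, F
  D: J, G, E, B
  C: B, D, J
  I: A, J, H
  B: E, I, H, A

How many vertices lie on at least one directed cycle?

A vertex is on a directed cycle iff it belongs to a strongly connected component of size ≥ 2 (or has a self-loop).
The vertices on cycles are {B, C, D, E} — 4 in total.

4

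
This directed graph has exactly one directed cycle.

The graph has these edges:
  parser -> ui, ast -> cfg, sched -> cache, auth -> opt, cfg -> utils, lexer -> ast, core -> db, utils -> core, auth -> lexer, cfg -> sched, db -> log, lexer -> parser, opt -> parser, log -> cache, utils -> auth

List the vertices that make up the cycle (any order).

DFS with gray/black marking from utils:
utils gray
  auth gray
    opt gray
      parser gray
        ui gray
        ui black
      parser black
    opt black
    lexer gray
      ast gray
        cfg gray
          cfg→utils: utils is gray → back edge
Back edge closes the cycle utils → auth → lexer → ast → cfg → utils; its vertices are {ast, cfg, auth, lexer, utils}.

ast, cfg, auth, lexer, utils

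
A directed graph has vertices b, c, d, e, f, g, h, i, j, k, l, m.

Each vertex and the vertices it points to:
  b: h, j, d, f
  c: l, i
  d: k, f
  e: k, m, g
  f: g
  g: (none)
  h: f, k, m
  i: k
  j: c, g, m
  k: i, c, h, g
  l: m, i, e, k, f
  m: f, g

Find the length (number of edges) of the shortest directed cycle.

For each vertex v, BFS finds the shortest path from v back to v.
The shortest such closed walk is h → k → h, length 2.

2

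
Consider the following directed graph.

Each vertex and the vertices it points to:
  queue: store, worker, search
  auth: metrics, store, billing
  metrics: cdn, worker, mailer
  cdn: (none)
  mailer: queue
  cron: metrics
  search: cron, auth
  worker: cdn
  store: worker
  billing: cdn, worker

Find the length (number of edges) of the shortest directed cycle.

5

For each vertex v, BFS finds the shortest path from v back to v.
The shortest such closed walk is mailer → queue → search → auth → metrics → mailer, length 5.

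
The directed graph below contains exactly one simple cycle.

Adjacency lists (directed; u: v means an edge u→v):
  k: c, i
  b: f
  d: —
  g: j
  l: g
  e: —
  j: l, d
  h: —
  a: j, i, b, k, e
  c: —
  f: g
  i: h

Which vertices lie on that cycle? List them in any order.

DFS with gray/black marking from j:
j gray
  l gray
    g gray
      g→j: j is gray → back edge
Back edge closes the cycle j → l → g → j; its vertices are {g, j, l}.

g, j, l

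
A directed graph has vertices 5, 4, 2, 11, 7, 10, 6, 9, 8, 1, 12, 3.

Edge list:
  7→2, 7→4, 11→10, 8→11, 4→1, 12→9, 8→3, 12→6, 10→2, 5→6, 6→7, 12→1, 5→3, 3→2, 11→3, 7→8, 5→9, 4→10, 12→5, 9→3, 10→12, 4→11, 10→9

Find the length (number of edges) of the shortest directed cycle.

5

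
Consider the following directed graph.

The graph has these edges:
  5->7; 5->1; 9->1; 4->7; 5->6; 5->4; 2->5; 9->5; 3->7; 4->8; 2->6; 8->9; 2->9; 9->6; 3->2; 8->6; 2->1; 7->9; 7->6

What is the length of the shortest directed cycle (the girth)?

For each vertex v, BFS finds the shortest path from v back to v.
The shortest such closed walk is 7 → 9 → 5 → 7, length 3.

3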